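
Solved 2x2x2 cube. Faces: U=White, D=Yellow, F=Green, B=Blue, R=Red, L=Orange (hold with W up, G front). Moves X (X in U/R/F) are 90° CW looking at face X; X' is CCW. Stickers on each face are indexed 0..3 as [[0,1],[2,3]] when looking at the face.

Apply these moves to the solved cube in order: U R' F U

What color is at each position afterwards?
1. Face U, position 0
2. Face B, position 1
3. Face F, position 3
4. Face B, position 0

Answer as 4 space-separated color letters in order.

After move 1 (U): U=WWWW F=RRGG R=BBRR B=OOBB L=GGOO
After move 2 (R'): R=BRBR U=WBWO F=RWGW D=YRYG B=YOYB
After move 3 (F): F=GRWW U=WBOG R=WROR D=BBYG L=GYOR
After move 4 (U): U=OWGB F=WRWW R=YOOR B=GYYB L=GROR
Query 1: U[0] = O
Query 2: B[1] = Y
Query 3: F[3] = W
Query 4: B[0] = G

Answer: O Y W G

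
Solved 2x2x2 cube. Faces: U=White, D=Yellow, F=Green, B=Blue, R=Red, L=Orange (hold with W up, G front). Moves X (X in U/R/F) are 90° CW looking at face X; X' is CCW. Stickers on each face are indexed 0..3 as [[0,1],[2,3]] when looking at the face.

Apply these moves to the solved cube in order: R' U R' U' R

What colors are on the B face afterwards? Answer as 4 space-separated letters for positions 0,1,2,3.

After move 1 (R'): R=RRRR U=WBWB F=GWGW D=YGYG B=YBYB
After move 2 (U): U=WWBB F=RRGW R=YBRR B=OOYB L=GWOO
After move 3 (R'): R=BRYR U=WYBO F=RWGB D=YRYW B=GOGB
After move 4 (U'): U=YOWB F=GWGB R=RWYR B=BRGB L=GOOO
After move 5 (R): R=YRRW U=YWWB F=GRGW D=YGYB B=BROB
Query: B face = BROB

Answer: B R O B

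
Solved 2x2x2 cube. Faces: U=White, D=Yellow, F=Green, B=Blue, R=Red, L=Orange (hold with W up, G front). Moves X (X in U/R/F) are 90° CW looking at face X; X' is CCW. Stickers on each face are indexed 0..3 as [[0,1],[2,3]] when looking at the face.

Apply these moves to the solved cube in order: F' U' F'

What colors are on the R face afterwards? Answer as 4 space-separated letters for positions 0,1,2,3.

Answer: O G O R

Derivation:
After move 1 (F'): F=GGGG U=WWRR R=YRYR D=OOYY L=OWOW
After move 2 (U'): U=WRWR F=OWGG R=GGYR B=YRBB L=BBOW
After move 3 (F'): F=WGOG U=WRGY R=OGOR D=BWYY L=BROW
Query: R face = OGOR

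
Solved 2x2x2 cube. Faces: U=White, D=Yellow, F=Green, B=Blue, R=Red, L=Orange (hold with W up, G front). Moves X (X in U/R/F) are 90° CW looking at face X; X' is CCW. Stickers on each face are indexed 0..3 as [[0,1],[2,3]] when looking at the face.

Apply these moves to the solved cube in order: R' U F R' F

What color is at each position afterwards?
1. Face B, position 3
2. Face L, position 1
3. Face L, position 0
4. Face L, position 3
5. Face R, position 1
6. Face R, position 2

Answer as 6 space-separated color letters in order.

After move 1 (R'): R=RRRR U=WBWB F=GWGW D=YGYG B=YBYB
After move 2 (U): U=WWBB F=RRGW R=YBRR B=OOYB L=GWOO
After move 3 (F): F=GRWR U=WWOW R=BBBR D=RYYG L=GYOG
After move 4 (R'): R=BRBB U=WYOO F=GWWW D=RRYR B=GOYB
After move 5 (F): F=WGWW U=WYGY R=OROB D=BBYR L=GROR
Query 1: B[3] = B
Query 2: L[1] = R
Query 3: L[0] = G
Query 4: L[3] = R
Query 5: R[1] = R
Query 6: R[2] = O

Answer: B R G R R O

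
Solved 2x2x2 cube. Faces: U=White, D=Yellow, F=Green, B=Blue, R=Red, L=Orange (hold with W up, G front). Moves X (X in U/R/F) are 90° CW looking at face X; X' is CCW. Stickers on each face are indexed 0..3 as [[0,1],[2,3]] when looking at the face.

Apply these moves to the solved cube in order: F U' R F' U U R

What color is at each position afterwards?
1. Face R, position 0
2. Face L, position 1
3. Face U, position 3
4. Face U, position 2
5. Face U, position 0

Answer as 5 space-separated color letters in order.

After move 1 (F): F=GGGG U=WWOO R=WRWR D=RRYY L=OYOY
After move 2 (U'): U=WOWO F=OYGG R=GGWR B=WRBB L=BBOY
After move 3 (R): R=WGRG U=WYWG F=ORGY D=RBYW B=OROB
After move 4 (F'): F=RYOG U=WYWR R=BGRG D=BYYW L=BGOW
After move 5 (U): U=WWRY F=BGOG R=ORRG B=BGOB L=RYOW
After move 6 (U): U=RWYW F=OROG R=BGRG B=RYOB L=BGOW
After move 7 (R): R=RBGG U=RRYG F=OYOW D=BOYR B=WYWB
Query 1: R[0] = R
Query 2: L[1] = G
Query 3: U[3] = G
Query 4: U[2] = Y
Query 5: U[0] = R

Answer: R G G Y R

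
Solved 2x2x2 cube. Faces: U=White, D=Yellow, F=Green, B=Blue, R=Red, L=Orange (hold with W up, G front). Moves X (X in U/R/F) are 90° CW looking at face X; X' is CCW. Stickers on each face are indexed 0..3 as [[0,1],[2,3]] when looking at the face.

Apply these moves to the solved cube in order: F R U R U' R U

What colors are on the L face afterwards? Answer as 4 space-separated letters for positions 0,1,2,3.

After move 1 (F): F=GGGG U=WWOO R=WRWR D=RRYY L=OYOY
After move 2 (R): R=WWRR U=WGOG F=GRGY D=RBYB B=OBWB
After move 3 (U): U=OWGG F=WWGY R=OBRR B=OYWB L=GROY
After move 4 (R): R=RORB U=OWGY F=WBGB D=RWYO B=GYWB
After move 5 (U'): U=WYOG F=GRGB R=WBRB B=ROWB L=GYOY
After move 6 (R): R=RWBB U=WROB F=GWGO D=RWYR B=GOYB
After move 7 (U): U=OWBR F=RWGO R=GOBB B=GYYB L=GWOY
Query: L face = GWOY

Answer: G W O Y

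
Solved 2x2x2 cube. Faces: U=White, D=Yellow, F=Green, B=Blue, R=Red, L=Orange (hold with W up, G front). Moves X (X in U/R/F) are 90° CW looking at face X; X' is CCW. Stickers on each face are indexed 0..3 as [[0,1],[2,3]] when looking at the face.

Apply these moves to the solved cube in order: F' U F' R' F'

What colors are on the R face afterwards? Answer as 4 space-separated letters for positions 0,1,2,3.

Answer: G R G O

Derivation:
After move 1 (F'): F=GGGG U=WWRR R=YRYR D=OOYY L=OWOW
After move 2 (U): U=RWRW F=YRGG R=BBYR B=OWBB L=GGOW
After move 3 (F'): F=RGYG U=RWBY R=OBOR D=GWYY L=GWOR
After move 4 (R'): R=BROO U=RBBO F=RWYY D=GGYG B=YWWB
After move 5 (F'): F=WYRY U=RBBO R=GRGO D=WRYG L=GOOB
Query: R face = GRGO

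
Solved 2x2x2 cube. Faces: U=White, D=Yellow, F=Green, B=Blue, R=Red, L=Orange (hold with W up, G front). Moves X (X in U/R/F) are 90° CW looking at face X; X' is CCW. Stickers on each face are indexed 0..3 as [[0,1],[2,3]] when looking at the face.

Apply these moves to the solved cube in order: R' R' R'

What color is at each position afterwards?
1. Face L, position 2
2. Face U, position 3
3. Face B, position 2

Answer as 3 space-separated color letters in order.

Answer: O G W

Derivation:
After move 1 (R'): R=RRRR U=WBWB F=GWGW D=YGYG B=YBYB
After move 2 (R'): R=RRRR U=WYWY F=GBGB D=YWYW B=GBGB
After move 3 (R'): R=RRRR U=WGWG F=GYGY D=YBYB B=WBWB
Query 1: L[2] = O
Query 2: U[3] = G
Query 3: B[2] = W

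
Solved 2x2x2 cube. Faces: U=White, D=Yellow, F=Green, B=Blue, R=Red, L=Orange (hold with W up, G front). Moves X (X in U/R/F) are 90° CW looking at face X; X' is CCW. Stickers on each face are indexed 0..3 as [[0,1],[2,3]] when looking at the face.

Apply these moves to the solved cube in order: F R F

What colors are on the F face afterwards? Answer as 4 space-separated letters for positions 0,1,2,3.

Answer: G G Y R

Derivation:
After move 1 (F): F=GGGG U=WWOO R=WRWR D=RRYY L=OYOY
After move 2 (R): R=WWRR U=WGOG F=GRGY D=RBYB B=OBWB
After move 3 (F): F=GGYR U=WGYY R=OWGR D=RWYB L=OROB
Query: F face = GGYR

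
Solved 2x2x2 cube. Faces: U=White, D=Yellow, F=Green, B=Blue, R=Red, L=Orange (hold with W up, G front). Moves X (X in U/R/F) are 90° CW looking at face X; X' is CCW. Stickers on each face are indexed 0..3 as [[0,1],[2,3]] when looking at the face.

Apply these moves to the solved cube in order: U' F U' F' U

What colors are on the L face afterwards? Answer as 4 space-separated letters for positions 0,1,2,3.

After move 1 (U'): U=WWWW F=OOGG R=GGRR B=RRBB L=BBOO
After move 2 (F): F=GOGO U=WWOB R=WGWR D=RGYY L=BYOY
After move 3 (U'): U=WBWO F=BYGO R=GOWR B=WGBB L=RROY
After move 4 (F'): F=YOBG U=WBGW R=GORR D=RYYY L=ROOW
After move 5 (U): U=GWWB F=GOBG R=WGRR B=ROBB L=YOOW
Query: L face = YOOW

Answer: Y O O W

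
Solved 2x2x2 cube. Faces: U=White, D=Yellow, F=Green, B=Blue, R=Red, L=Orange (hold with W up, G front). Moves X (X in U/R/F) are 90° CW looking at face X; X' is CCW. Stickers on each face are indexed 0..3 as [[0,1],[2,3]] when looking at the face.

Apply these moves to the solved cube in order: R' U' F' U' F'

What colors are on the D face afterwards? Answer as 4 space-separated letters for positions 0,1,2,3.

After move 1 (R'): R=RRRR U=WBWB F=GWGW D=YGYG B=YBYB
After move 2 (U'): U=BBWW F=OOGW R=GWRR B=RRYB L=YBOO
After move 3 (F'): F=OWOG U=BBGR R=GWYR D=BOYG L=YWOW
After move 4 (U'): U=BRBG F=YWOG R=OWYR B=GWYB L=RROW
After move 5 (F'): F=WGYO U=BROY R=OWBR D=RWYG L=RGOB
Query: D face = RWYG

Answer: R W Y G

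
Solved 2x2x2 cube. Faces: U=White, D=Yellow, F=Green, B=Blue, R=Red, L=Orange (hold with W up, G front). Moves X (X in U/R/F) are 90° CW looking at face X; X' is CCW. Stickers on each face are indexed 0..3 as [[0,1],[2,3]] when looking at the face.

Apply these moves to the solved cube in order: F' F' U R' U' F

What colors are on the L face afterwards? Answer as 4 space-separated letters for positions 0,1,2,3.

After move 1 (F'): F=GGGG U=WWRR R=YRYR D=OOYY L=OWOW
After move 2 (F'): F=GGGG U=WWYY R=OROR D=WWYY L=OROR
After move 3 (U): U=YWYW F=ORGG R=BBOR B=ORBB L=GGOR
After move 4 (R'): R=BRBO U=YBYO F=OWGW D=WRYG B=YRWB
After move 5 (U'): U=BOYY F=GGGW R=OWBO B=BRWB L=YROR
After move 6 (F): F=GGWG U=BORR R=YWYO D=BOYG L=YWOR
Query: L face = YWOR

Answer: Y W O R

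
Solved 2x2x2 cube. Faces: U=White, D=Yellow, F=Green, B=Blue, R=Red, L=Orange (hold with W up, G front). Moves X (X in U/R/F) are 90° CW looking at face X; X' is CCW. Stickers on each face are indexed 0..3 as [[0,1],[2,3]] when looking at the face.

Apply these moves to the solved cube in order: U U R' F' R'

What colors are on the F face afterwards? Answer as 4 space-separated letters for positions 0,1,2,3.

After move 1 (U): U=WWWW F=RRGG R=BBRR B=OOBB L=GGOO
After move 2 (U): U=WWWW F=BBGG R=OORR B=GGBB L=RROO
After move 3 (R'): R=OROR U=WBWG F=BWGW D=YBYG B=YGYB
After move 4 (F'): F=WWBG U=WBOO R=BRYR D=ROYG L=RGOW
After move 5 (R'): R=RRBY U=WYOY F=WBBO D=RWYG B=GGOB
Query: F face = WBBO

Answer: W B B O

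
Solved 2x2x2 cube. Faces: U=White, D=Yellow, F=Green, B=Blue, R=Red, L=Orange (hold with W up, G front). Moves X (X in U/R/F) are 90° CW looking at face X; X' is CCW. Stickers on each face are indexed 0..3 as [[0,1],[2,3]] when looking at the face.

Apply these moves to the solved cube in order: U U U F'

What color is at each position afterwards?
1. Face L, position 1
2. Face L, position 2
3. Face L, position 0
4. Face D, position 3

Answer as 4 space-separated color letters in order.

After move 1 (U): U=WWWW F=RRGG R=BBRR B=OOBB L=GGOO
After move 2 (U): U=WWWW F=BBGG R=OORR B=GGBB L=RROO
After move 3 (U): U=WWWW F=OOGG R=GGRR B=RRBB L=BBOO
After move 4 (F'): F=OGOG U=WWGR R=YGYR D=BOYY L=BWOW
Query 1: L[1] = W
Query 2: L[2] = O
Query 3: L[0] = B
Query 4: D[3] = Y

Answer: W O B Y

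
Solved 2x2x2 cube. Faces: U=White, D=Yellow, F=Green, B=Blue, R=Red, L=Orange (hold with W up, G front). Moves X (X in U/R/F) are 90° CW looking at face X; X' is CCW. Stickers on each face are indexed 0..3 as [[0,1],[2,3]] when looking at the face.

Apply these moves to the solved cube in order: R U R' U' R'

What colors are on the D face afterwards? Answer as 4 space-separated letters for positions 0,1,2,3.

After move 1 (R): R=RRRR U=WGWG F=GYGY D=YBYB B=WBWB
After move 2 (U): U=WWGG F=RRGY R=WBRR B=OOWB L=GYOO
After move 3 (R'): R=BRWR U=WWGO F=RWGG D=YRYY B=BOBB
After move 4 (U'): U=WOWG F=GYGG R=RWWR B=BRBB L=BOOO
After move 5 (R'): R=WRRW U=WBWB F=GOGG D=YYYG B=YRRB
Query: D face = YYYG

Answer: Y Y Y G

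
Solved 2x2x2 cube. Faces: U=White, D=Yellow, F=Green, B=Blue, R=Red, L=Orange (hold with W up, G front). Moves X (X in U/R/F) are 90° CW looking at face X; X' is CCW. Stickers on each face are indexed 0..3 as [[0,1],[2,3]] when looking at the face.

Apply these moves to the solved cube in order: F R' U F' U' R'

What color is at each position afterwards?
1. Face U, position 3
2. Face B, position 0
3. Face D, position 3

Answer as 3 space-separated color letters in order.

Answer: G G G

Derivation:
After move 1 (F): F=GGGG U=WWOO R=WRWR D=RRYY L=OYOY
After move 2 (R'): R=RRWW U=WBOB F=GWGO D=RGYG B=YBRB
After move 3 (U): U=OWBB F=RRGO R=YBWW B=OYRB L=GWOY
After move 4 (F'): F=RORG U=OWYW R=GBRW D=WYYG L=GBOB
After move 5 (U'): U=WWOY F=GBRG R=RORW B=GBRB L=OYOB
After move 6 (R'): R=OWRR U=WROG F=GWRY D=WBYG B=GBYB
Query 1: U[3] = G
Query 2: B[0] = G
Query 3: D[3] = G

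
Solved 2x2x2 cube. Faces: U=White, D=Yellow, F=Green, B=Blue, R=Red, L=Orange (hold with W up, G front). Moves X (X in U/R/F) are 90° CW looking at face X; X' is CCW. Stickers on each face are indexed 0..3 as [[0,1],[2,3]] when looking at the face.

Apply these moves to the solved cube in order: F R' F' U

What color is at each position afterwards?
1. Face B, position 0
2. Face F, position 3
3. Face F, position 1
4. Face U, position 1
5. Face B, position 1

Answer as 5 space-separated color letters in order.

Answer: O G R W B

Derivation:
After move 1 (F): F=GGGG U=WWOO R=WRWR D=RRYY L=OYOY
After move 2 (R'): R=RRWW U=WBOB F=GWGO D=RGYG B=YBRB
After move 3 (F'): F=WOGG U=WBRW R=GRRW D=YYYG L=OBOO
After move 4 (U): U=RWWB F=GRGG R=YBRW B=OBRB L=WOOO
Query 1: B[0] = O
Query 2: F[3] = G
Query 3: F[1] = R
Query 4: U[1] = W
Query 5: B[1] = B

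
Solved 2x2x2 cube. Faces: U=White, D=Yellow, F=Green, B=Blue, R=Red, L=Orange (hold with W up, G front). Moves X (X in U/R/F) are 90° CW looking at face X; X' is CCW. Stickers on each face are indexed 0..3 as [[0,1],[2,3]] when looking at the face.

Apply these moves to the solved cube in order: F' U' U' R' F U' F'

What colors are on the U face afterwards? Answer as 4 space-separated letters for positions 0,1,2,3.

Answer: B R G G

Derivation:
After move 1 (F'): F=GGGG U=WWRR R=YRYR D=OOYY L=OWOW
After move 2 (U'): U=WRWR F=OWGG R=GGYR B=YRBB L=BBOW
After move 3 (U'): U=RRWW F=BBGG R=OWYR B=GGBB L=YROW
After move 4 (R'): R=WROY U=RBWG F=BRGW D=OBYG B=YGOB
After move 5 (F): F=GBWR U=RBWR R=WRGY D=OWYG L=YOOB
After move 6 (U'): U=BRRW F=YOWR R=GBGY B=WROB L=YGOB
After move 7 (F'): F=ORYW U=BRGG R=WBOY D=GBYG L=YWOR
Query: U face = BRGG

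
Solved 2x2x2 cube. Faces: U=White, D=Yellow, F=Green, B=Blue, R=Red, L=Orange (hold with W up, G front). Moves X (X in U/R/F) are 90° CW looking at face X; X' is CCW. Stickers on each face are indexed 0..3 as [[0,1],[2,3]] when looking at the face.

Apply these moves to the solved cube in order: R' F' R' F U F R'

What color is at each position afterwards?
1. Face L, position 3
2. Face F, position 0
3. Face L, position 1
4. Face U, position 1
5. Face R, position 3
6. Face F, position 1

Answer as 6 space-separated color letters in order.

After move 1 (R'): R=RRRR U=WBWB F=GWGW D=YGYG B=YBYB
After move 2 (F'): F=WWGG U=WBRR R=GRYR D=OOYG L=OBOW
After move 3 (R'): R=RRGY U=WYRY F=WBGR D=OWYG B=GBOB
After move 4 (F): F=GWRB U=WYWB R=RRYY D=GRYG L=OOOW
After move 5 (U): U=WWBY F=RRRB R=GBYY B=OOOB L=GWOW
After move 6 (F): F=RRBR U=WWWW R=BBYY D=YGYG L=GGOR
After move 7 (R'): R=BYBY U=WOWO F=RWBW D=YRYR B=GOGB
Query 1: L[3] = R
Query 2: F[0] = R
Query 3: L[1] = G
Query 4: U[1] = O
Query 5: R[3] = Y
Query 6: F[1] = W

Answer: R R G O Y W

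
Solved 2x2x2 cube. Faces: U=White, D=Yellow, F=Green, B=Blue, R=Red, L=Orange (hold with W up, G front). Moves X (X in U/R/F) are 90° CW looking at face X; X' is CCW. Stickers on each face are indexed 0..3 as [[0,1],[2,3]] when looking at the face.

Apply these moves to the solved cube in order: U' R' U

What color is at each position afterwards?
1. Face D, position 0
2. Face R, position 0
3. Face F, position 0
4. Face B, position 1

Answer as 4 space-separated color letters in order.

Answer: Y Y G B

Derivation:
After move 1 (U'): U=WWWW F=OOGG R=GGRR B=RRBB L=BBOO
After move 2 (R'): R=GRGR U=WBWR F=OWGW D=YOYG B=YRYB
After move 3 (U): U=WWRB F=GRGW R=YRGR B=BBYB L=OWOO
Query 1: D[0] = Y
Query 2: R[0] = Y
Query 3: F[0] = G
Query 4: B[1] = B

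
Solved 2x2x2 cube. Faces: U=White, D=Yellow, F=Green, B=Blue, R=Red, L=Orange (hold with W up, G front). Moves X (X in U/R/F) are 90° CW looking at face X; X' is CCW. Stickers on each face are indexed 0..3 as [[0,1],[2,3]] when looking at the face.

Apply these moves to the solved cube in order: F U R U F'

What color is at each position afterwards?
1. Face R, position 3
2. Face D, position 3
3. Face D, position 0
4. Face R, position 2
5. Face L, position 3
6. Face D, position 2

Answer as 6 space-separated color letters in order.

Answer: B O R R G Y

Derivation:
After move 1 (F): F=GGGG U=WWOO R=WRWR D=RRYY L=OYOY
After move 2 (U): U=OWOW F=WRGG R=BBWR B=OYBB L=GGOY
After move 3 (R): R=WBRB U=OROG F=WRGY D=RBYO B=WYWB
After move 4 (U): U=OOGR F=WBGY R=WYRB B=GGWB L=WROY
After move 5 (F'): F=BYWG U=OOWR R=BYRB D=RYYO L=WROG
Query 1: R[3] = B
Query 2: D[3] = O
Query 3: D[0] = R
Query 4: R[2] = R
Query 5: L[3] = G
Query 6: D[2] = Y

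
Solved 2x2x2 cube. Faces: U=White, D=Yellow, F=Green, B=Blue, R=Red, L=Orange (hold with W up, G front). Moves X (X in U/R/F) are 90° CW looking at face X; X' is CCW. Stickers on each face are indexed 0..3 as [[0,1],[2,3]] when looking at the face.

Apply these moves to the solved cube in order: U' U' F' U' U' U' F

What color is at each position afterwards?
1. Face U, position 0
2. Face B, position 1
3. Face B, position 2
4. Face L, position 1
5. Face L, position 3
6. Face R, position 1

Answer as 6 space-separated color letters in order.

After move 1 (U'): U=WWWW F=OOGG R=GGRR B=RRBB L=BBOO
After move 2 (U'): U=WWWW F=BBGG R=OORR B=GGBB L=RROO
After move 3 (F'): F=BGBG U=WWOR R=YOYR D=ROYY L=RWOW
After move 4 (U'): U=WRWO F=RWBG R=BGYR B=YOBB L=GGOW
After move 5 (U'): U=ROWW F=GGBG R=RWYR B=BGBB L=YOOW
After move 6 (U'): U=OWRW F=YOBG R=GGYR B=RWBB L=BGOW
After move 7 (F): F=BYGO U=OWWG R=RGWR D=YGYY L=BROO
Query 1: U[0] = O
Query 2: B[1] = W
Query 3: B[2] = B
Query 4: L[1] = R
Query 5: L[3] = O
Query 6: R[1] = G

Answer: O W B R O G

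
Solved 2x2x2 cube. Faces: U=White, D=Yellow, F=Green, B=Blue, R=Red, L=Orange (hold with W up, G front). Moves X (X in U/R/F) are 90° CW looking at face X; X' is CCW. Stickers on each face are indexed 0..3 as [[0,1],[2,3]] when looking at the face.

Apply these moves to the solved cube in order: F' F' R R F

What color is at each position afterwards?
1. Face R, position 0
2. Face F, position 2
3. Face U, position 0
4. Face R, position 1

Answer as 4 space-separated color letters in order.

After move 1 (F'): F=GGGG U=WWRR R=YRYR D=OOYY L=OWOW
After move 2 (F'): F=GGGG U=WWYY R=OROR D=WWYY L=OROR
After move 3 (R): R=OORR U=WGYG F=GWGY D=WBYB B=YBWB
After move 4 (R): R=RORO U=WWYY F=GBGB D=WWYY B=GBGB
After move 5 (F): F=GGBB U=WWRR R=YOYO D=RRYY L=OWOW
Query 1: R[0] = Y
Query 2: F[2] = B
Query 3: U[0] = W
Query 4: R[1] = O

Answer: Y B W O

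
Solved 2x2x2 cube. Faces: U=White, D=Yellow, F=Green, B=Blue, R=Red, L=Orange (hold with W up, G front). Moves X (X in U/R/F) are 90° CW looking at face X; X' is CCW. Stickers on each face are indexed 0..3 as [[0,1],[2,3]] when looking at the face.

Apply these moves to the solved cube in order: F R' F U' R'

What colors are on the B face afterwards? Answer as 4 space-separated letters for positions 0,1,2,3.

After move 1 (F): F=GGGG U=WWOO R=WRWR D=RRYY L=OYOY
After move 2 (R'): R=RRWW U=WBOB F=GWGO D=RGYG B=YBRB
After move 3 (F): F=GGOW U=WBYY R=ORBW D=WRYG L=OROG
After move 4 (U'): U=BYWY F=OROW R=GGBW B=ORRB L=YBOG
After move 5 (R'): R=GWGB U=BRWO F=OYOY D=WRYW B=GRRB
Query: B face = GRRB

Answer: G R R B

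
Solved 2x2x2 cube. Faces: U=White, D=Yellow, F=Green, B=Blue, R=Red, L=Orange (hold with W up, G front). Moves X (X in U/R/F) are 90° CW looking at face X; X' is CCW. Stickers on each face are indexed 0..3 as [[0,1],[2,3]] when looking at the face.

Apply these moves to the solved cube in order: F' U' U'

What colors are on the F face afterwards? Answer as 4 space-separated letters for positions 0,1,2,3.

Answer: B B G G

Derivation:
After move 1 (F'): F=GGGG U=WWRR R=YRYR D=OOYY L=OWOW
After move 2 (U'): U=WRWR F=OWGG R=GGYR B=YRBB L=BBOW
After move 3 (U'): U=RRWW F=BBGG R=OWYR B=GGBB L=YROW
Query: F face = BBGG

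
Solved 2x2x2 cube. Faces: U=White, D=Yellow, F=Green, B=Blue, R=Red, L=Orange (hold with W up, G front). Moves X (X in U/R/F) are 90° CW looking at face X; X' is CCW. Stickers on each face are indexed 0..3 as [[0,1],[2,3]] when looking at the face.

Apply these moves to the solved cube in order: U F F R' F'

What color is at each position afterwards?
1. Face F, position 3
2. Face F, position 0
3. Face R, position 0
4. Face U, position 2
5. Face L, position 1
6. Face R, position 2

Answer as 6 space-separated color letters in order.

Answer: R W G B O W

Derivation:
After move 1 (U): U=WWWW F=RRGG R=BBRR B=OOBB L=GGOO
After move 2 (F): F=GRGR U=WWOG R=WBWR D=RBYY L=GYOY
After move 3 (F): F=GGRR U=WWYY R=OBGR D=WWYY L=GROB
After move 4 (R'): R=BROG U=WBYO F=GWRY D=WGYR B=YOWB
After move 5 (F'): F=WYGR U=WBBO R=GRWG D=RBYR L=GOOY
Query 1: F[3] = R
Query 2: F[0] = W
Query 3: R[0] = G
Query 4: U[2] = B
Query 5: L[1] = O
Query 6: R[2] = W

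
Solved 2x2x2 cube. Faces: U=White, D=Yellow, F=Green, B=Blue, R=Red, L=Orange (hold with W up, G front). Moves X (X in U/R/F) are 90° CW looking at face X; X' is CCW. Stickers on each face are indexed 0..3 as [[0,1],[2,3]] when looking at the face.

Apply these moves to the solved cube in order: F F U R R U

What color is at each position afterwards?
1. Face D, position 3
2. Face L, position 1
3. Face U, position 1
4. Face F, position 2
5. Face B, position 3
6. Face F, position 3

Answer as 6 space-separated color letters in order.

After move 1 (F): F=GGGG U=WWOO R=WRWR D=RRYY L=OYOY
After move 2 (F): F=GGGG U=WWYY R=OROR D=WWYY L=OROR
After move 3 (U): U=YWYW F=ORGG R=BBOR B=ORBB L=GGOR
After move 4 (R): R=OBRB U=YRYG F=OWGY D=WBYO B=WRWB
After move 5 (R): R=ROBB U=YWYY F=OBGO D=WWYW B=GRRB
After move 6 (U): U=YYYW F=ROGO R=GRBB B=GGRB L=OBOR
Query 1: D[3] = W
Query 2: L[1] = B
Query 3: U[1] = Y
Query 4: F[2] = G
Query 5: B[3] = B
Query 6: F[3] = O

Answer: W B Y G B O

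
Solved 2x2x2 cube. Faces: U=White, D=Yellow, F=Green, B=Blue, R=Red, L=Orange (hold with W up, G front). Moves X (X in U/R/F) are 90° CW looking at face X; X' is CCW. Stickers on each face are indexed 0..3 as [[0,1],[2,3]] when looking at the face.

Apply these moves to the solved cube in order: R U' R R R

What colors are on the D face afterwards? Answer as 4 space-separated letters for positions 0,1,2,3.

Answer: Y O Y Y

Derivation:
After move 1 (R): R=RRRR U=WGWG F=GYGY D=YBYB B=WBWB
After move 2 (U'): U=GGWW F=OOGY R=GYRR B=RRWB L=WBOO
After move 3 (R): R=RGRY U=GOWY F=OBGB D=YWYR B=WRGB
After move 4 (R): R=RRYG U=GBWB F=OWGR D=YGYW B=YROB
After move 5 (R): R=YRGR U=GWWR F=OGGW D=YOYY B=BRBB
Query: D face = YOYY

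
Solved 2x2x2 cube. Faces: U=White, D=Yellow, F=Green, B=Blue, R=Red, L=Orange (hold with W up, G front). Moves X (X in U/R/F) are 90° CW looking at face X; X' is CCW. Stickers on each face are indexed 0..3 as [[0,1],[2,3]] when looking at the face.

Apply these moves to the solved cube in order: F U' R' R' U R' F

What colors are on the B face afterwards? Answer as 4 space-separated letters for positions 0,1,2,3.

Answer: O B O B

Derivation:
After move 1 (F): F=GGGG U=WWOO R=WRWR D=RRYY L=OYOY
After move 2 (U'): U=WOWO F=OYGG R=GGWR B=WRBB L=BBOY
After move 3 (R'): R=GRGW U=WBWW F=OOGO D=RYYG B=YRRB
After move 4 (R'): R=RWGG U=WRWY F=OBGW D=ROYO B=GRYB
After move 5 (U): U=WWYR F=RWGW R=GRGG B=BBYB L=OBOY
After move 6 (R'): R=RGGG U=WYYB F=RWGR D=RWYW B=OBOB
After move 7 (F): F=GRRW U=WYYB R=YGBG D=GRYW L=OROW
Query: B face = OBOB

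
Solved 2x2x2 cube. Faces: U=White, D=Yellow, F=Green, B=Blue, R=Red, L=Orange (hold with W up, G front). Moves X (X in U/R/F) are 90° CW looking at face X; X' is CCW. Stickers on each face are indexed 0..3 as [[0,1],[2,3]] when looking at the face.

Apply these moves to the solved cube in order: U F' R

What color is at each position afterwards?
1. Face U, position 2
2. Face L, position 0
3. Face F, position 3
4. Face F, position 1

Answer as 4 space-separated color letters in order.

Answer: B G Y O

Derivation:
After move 1 (U): U=WWWW F=RRGG R=BBRR B=OOBB L=GGOO
After move 2 (F'): F=RGRG U=WWBR R=YBYR D=GOYY L=GWOW
After move 3 (R): R=YYRB U=WGBG F=RORY D=GBYO B=ROWB
Query 1: U[2] = B
Query 2: L[0] = G
Query 3: F[3] = Y
Query 4: F[1] = O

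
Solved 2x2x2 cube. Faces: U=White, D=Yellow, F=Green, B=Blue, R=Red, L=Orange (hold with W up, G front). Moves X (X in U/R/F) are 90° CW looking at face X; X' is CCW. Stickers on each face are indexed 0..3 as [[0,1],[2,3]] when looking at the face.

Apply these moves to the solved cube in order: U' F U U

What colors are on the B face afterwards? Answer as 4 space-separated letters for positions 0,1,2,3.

After move 1 (U'): U=WWWW F=OOGG R=GGRR B=RRBB L=BBOO
After move 2 (F): F=GOGO U=WWOB R=WGWR D=RGYY L=BYOY
After move 3 (U): U=OWBW F=WGGO R=RRWR B=BYBB L=GOOY
After move 4 (U): U=BOWW F=RRGO R=BYWR B=GOBB L=WGOY
Query: B face = GOBB

Answer: G O B B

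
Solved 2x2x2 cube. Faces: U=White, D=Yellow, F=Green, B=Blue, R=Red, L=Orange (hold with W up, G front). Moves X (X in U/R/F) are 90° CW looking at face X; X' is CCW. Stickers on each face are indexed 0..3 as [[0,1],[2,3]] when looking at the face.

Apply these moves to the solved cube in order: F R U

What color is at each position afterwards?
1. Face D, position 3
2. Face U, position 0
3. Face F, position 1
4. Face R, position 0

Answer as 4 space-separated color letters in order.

After move 1 (F): F=GGGG U=WWOO R=WRWR D=RRYY L=OYOY
After move 2 (R): R=WWRR U=WGOG F=GRGY D=RBYB B=OBWB
After move 3 (U): U=OWGG F=WWGY R=OBRR B=OYWB L=GROY
Query 1: D[3] = B
Query 2: U[0] = O
Query 3: F[1] = W
Query 4: R[0] = O

Answer: B O W O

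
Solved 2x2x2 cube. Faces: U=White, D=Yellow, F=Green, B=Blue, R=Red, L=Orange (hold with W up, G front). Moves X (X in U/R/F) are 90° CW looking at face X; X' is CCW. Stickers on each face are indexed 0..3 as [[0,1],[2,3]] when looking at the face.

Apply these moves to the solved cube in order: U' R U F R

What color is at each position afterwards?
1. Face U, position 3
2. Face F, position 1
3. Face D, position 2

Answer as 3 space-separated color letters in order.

After move 1 (U'): U=WWWW F=OOGG R=GGRR B=RRBB L=BBOO
After move 2 (R): R=RGRG U=WOWG F=OYGY D=YBYR B=WRWB
After move 3 (U): U=WWGO F=RGGY R=WRRG B=BBWB L=OYOO
After move 4 (F): F=GRYG U=WWOY R=GROG D=RWYR L=OYOB
After move 5 (R): R=OGGR U=WROG F=GWYR D=RWYB B=YBWB
Query 1: U[3] = G
Query 2: F[1] = W
Query 3: D[2] = Y

Answer: G W Y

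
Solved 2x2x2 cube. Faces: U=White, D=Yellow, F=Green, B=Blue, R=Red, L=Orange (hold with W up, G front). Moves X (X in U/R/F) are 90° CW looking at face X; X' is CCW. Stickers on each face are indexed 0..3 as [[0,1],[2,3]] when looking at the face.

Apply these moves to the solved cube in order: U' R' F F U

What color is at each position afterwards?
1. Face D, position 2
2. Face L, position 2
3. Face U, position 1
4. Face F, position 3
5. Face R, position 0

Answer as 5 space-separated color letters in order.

After move 1 (U'): U=WWWW F=OOGG R=GGRR B=RRBB L=BBOO
After move 2 (R'): R=GRGR U=WBWR F=OWGW D=YOYG B=YRYB
After move 3 (F): F=GOWW U=WBOB R=WRRR D=GGYG L=BYOO
After move 4 (F): F=WGWO U=WBOY R=ORBR D=RWYG L=BGOG
After move 5 (U): U=OWYB F=ORWO R=YRBR B=BGYB L=WGOG
Query 1: D[2] = Y
Query 2: L[2] = O
Query 3: U[1] = W
Query 4: F[3] = O
Query 5: R[0] = Y

Answer: Y O W O Y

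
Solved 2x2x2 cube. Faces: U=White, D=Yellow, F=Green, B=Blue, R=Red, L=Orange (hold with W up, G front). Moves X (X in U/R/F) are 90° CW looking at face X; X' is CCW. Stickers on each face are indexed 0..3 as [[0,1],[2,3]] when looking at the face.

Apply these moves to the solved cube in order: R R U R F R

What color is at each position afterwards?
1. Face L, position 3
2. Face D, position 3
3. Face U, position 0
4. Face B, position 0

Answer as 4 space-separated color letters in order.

After move 1 (R): R=RRRR U=WGWG F=GYGY D=YBYB B=WBWB
After move 2 (R): R=RRRR U=WYWY F=GBGB D=YWYW B=GBGB
After move 3 (U): U=WWYY F=RRGB R=GBRR B=OOGB L=GBOO
After move 4 (R): R=RGRB U=WRYB F=RWGW D=YGYO B=YOWB
After move 5 (F): F=GRWW U=WROB R=YGBB D=RRYO L=GYOG
After move 6 (R): R=BYBG U=WROW F=GRWO D=RWYY B=BORB
Query 1: L[3] = G
Query 2: D[3] = Y
Query 3: U[0] = W
Query 4: B[0] = B

Answer: G Y W B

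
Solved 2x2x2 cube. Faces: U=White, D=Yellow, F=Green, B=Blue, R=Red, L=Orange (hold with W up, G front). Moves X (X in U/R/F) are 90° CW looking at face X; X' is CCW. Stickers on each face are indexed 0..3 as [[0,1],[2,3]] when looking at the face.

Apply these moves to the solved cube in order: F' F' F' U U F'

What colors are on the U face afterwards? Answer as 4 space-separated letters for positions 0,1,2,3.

After move 1 (F'): F=GGGG U=WWRR R=YRYR D=OOYY L=OWOW
After move 2 (F'): F=GGGG U=WWYY R=OROR D=WWYY L=OROR
After move 3 (F'): F=GGGG U=WWOO R=WRWR D=RRYY L=OYOY
After move 4 (U): U=OWOW F=WRGG R=BBWR B=OYBB L=GGOY
After move 5 (U): U=OOWW F=BBGG R=OYWR B=GGBB L=WROY
After move 6 (F'): F=BGBG U=OOOW R=RYRR D=RYYY L=WWOW
Query: U face = OOOW

Answer: O O O W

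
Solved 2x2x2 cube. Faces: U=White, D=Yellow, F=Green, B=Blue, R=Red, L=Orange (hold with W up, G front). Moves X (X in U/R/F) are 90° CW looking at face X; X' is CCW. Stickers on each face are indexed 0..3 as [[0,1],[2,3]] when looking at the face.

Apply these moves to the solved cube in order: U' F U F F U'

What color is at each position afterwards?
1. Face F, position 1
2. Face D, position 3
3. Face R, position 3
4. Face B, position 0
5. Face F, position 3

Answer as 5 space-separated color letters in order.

After move 1 (U'): U=WWWW F=OOGG R=GGRR B=RRBB L=BBOO
After move 2 (F): F=GOGO U=WWOB R=WGWR D=RGYY L=BYOY
After move 3 (U): U=OWBW F=WGGO R=RRWR B=BYBB L=GOOY
After move 4 (F): F=GWOG U=OWYO R=BRWR D=WRYY L=GROG
After move 5 (F): F=OGGW U=OWGR R=YROR D=WBYY L=GWOR
After move 6 (U'): U=WROG F=GWGW R=OGOR B=YRBB L=BYOR
Query 1: F[1] = W
Query 2: D[3] = Y
Query 3: R[3] = R
Query 4: B[0] = Y
Query 5: F[3] = W

Answer: W Y R Y W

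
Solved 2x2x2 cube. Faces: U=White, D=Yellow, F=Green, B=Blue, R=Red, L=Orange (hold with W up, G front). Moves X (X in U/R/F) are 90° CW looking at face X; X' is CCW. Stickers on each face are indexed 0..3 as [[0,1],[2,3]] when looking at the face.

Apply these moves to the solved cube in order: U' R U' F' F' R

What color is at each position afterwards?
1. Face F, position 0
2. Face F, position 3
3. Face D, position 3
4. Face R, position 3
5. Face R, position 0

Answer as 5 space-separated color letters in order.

After move 1 (U'): U=WWWW F=OOGG R=GGRR B=RRBB L=BBOO
After move 2 (R): R=RGRG U=WOWG F=OYGY D=YBYR B=WRWB
After move 3 (U'): U=OGWW F=BBGY R=OYRG B=RGWB L=WROO
After move 4 (F'): F=BYBG U=OGOR R=BYYG D=ROYR L=WWOW
After move 5 (F'): F=YGBB U=OGBY R=OYRG D=WWYR L=WROO
After move 6 (R): R=ROGY U=OGBB F=YWBR D=WWYR B=YGGB
Query 1: F[0] = Y
Query 2: F[3] = R
Query 3: D[3] = R
Query 4: R[3] = Y
Query 5: R[0] = R

Answer: Y R R Y R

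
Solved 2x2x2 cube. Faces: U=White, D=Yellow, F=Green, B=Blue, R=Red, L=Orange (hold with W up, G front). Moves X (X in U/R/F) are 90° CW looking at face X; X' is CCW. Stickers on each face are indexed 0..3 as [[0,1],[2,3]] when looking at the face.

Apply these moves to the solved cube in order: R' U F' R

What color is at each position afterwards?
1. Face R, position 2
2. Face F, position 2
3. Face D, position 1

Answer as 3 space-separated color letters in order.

Answer: R R Y

Derivation:
After move 1 (R'): R=RRRR U=WBWB F=GWGW D=YGYG B=YBYB
After move 2 (U): U=WWBB F=RRGW R=YBRR B=OOYB L=GWOO
After move 3 (F'): F=RWRG U=WWYR R=GBYR D=WOYG L=GBOB
After move 4 (R): R=YGRB U=WWYG F=RORG D=WYYO B=ROWB
Query 1: R[2] = R
Query 2: F[2] = R
Query 3: D[1] = Y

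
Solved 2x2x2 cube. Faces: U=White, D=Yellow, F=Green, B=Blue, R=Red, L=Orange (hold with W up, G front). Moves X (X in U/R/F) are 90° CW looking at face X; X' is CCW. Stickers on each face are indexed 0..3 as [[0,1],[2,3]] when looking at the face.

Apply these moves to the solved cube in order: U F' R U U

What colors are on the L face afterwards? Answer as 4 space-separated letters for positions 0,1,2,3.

After move 1 (U): U=WWWW F=RRGG R=BBRR B=OOBB L=GGOO
After move 2 (F'): F=RGRG U=WWBR R=YBYR D=GOYY L=GWOW
After move 3 (R): R=YYRB U=WGBG F=RORY D=GBYO B=ROWB
After move 4 (U): U=BWGG F=YYRY R=RORB B=GWWB L=ROOW
After move 5 (U): U=GBGW F=RORY R=GWRB B=ROWB L=YYOW
Query: L face = YYOW

Answer: Y Y O W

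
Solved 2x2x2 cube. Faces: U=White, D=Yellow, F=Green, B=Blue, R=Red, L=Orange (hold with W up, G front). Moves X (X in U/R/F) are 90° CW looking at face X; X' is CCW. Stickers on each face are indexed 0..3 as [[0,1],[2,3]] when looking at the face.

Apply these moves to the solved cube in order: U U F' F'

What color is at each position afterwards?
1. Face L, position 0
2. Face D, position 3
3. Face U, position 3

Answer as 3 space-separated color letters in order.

Answer: R Y Y

Derivation:
After move 1 (U): U=WWWW F=RRGG R=BBRR B=OOBB L=GGOO
After move 2 (U): U=WWWW F=BBGG R=OORR B=GGBB L=RROO
After move 3 (F'): F=BGBG U=WWOR R=YOYR D=ROYY L=RWOW
After move 4 (F'): F=GGBB U=WWYY R=OORR D=WWYY L=RROO
Query 1: L[0] = R
Query 2: D[3] = Y
Query 3: U[3] = Y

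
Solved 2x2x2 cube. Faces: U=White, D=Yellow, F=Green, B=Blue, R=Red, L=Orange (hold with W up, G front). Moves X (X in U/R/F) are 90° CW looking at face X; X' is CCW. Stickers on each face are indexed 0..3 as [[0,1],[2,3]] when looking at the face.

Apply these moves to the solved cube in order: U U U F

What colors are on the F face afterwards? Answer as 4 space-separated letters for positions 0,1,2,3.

Answer: G O G O

Derivation:
After move 1 (U): U=WWWW F=RRGG R=BBRR B=OOBB L=GGOO
After move 2 (U): U=WWWW F=BBGG R=OORR B=GGBB L=RROO
After move 3 (U): U=WWWW F=OOGG R=GGRR B=RRBB L=BBOO
After move 4 (F): F=GOGO U=WWOB R=WGWR D=RGYY L=BYOY
Query: F face = GOGO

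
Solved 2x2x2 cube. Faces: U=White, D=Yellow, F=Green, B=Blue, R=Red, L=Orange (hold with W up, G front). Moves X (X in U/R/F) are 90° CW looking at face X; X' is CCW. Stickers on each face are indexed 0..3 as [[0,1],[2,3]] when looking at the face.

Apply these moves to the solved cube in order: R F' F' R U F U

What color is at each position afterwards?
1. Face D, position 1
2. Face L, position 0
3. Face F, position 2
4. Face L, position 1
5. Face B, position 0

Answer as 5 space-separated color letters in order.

Answer: Y Y B O Y

Derivation:
After move 1 (R): R=RRRR U=WGWG F=GYGY D=YBYB B=WBWB
After move 2 (F'): F=YYGG U=WGRR R=BRYR D=OOYB L=OGOW
After move 3 (F'): F=YGYG U=WGBY R=OROR D=GWYB L=OROR
After move 4 (R): R=OORR U=WGBG F=YWYB D=GWYW B=YBGB
After move 5 (U): U=BWGG F=OOYB R=YBRR B=ORGB L=YWOR
After move 6 (F): F=YOBO U=BWRW R=GBGR D=RYYW L=YGOW
After move 7 (U): U=RBWW F=GBBO R=ORGR B=YGGB L=YOOW
Query 1: D[1] = Y
Query 2: L[0] = Y
Query 3: F[2] = B
Query 4: L[1] = O
Query 5: B[0] = Y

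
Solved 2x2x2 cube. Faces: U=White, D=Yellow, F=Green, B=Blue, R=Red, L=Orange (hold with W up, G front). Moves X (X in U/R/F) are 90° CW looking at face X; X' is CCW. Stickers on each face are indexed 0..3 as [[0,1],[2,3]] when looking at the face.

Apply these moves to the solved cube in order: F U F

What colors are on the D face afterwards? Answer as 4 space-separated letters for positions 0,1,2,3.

Answer: W B Y Y

Derivation:
After move 1 (F): F=GGGG U=WWOO R=WRWR D=RRYY L=OYOY
After move 2 (U): U=OWOW F=WRGG R=BBWR B=OYBB L=GGOY
After move 3 (F): F=GWGR U=OWYG R=OBWR D=WBYY L=GROR
Query: D face = WBYY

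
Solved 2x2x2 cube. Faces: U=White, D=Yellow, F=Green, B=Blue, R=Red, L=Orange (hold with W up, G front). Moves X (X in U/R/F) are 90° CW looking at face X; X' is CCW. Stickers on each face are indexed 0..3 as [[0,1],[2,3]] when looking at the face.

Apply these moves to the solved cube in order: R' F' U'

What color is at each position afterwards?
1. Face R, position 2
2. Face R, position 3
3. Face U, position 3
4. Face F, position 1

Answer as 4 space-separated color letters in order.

Answer: Y R R B

Derivation:
After move 1 (R'): R=RRRR U=WBWB F=GWGW D=YGYG B=YBYB
After move 2 (F'): F=WWGG U=WBRR R=GRYR D=OOYG L=OBOW
After move 3 (U'): U=BRWR F=OBGG R=WWYR B=GRYB L=YBOW
Query 1: R[2] = Y
Query 2: R[3] = R
Query 3: U[3] = R
Query 4: F[1] = B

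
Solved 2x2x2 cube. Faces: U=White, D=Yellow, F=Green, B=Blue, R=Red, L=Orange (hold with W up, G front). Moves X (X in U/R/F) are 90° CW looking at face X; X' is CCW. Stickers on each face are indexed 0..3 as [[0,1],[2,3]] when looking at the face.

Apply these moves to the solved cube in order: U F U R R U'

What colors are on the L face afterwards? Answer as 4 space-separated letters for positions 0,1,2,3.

After move 1 (U): U=WWWW F=RRGG R=BBRR B=OOBB L=GGOO
After move 2 (F): F=GRGR U=WWOG R=WBWR D=RBYY L=GYOY
After move 3 (U): U=OWGW F=WBGR R=OOWR B=GYBB L=GROY
After move 4 (R): R=WORO U=OBGR F=WBGY D=RBYG B=WYWB
After move 5 (R): R=RWOO U=OBGY F=WBGG D=RWYW B=RYBB
After move 6 (U'): U=BYOG F=GRGG R=WBOO B=RWBB L=RYOY
Query: L face = RYOY

Answer: R Y O Y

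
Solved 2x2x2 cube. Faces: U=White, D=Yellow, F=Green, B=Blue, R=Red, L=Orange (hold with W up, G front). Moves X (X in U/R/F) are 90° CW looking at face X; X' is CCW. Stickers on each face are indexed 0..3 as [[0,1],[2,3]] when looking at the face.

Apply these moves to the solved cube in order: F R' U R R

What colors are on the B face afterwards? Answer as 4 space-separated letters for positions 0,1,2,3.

After move 1 (F): F=GGGG U=WWOO R=WRWR D=RRYY L=OYOY
After move 2 (R'): R=RRWW U=WBOB F=GWGO D=RGYG B=YBRB
After move 3 (U): U=OWBB F=RRGO R=YBWW B=OYRB L=GWOY
After move 4 (R): R=WYWB U=ORBO F=RGGG D=RRYO B=BYWB
After move 5 (R): R=WWBY U=OGBG F=RRGO D=RWYB B=OYRB
Query: B face = OYRB

Answer: O Y R B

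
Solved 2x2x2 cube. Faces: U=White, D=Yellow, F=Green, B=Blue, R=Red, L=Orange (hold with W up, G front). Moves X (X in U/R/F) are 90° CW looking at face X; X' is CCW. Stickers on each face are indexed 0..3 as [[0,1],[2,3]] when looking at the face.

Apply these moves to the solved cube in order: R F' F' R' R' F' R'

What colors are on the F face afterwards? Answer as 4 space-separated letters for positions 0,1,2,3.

Answer: W W Y R

Derivation:
After move 1 (R): R=RRRR U=WGWG F=GYGY D=YBYB B=WBWB
After move 2 (F'): F=YYGG U=WGRR R=BRYR D=OOYB L=OGOW
After move 3 (F'): F=YGYG U=WGBY R=OROR D=GWYB L=OROR
After move 4 (R'): R=RROO U=WWBW F=YGYY D=GGYG B=BBWB
After move 5 (R'): R=RORO U=WWBB F=YWYW D=GGYY B=GBGB
After move 6 (F'): F=WWYY U=WWRR R=GOGO D=RRYY L=OBOB
After move 7 (R'): R=OOGG U=WGRG F=WWYR D=RWYY B=YBRB
Query: F face = WWYR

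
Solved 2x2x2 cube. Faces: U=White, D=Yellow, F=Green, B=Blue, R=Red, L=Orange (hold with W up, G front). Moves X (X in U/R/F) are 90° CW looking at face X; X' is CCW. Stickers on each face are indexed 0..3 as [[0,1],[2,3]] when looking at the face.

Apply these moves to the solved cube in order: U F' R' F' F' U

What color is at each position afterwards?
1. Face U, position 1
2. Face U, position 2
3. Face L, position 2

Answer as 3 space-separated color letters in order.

After move 1 (U): U=WWWW F=RRGG R=BBRR B=OOBB L=GGOO
After move 2 (F'): F=RGRG U=WWBR R=YBYR D=GOYY L=GWOW
After move 3 (R'): R=BRYY U=WBBO F=RWRR D=GGYG B=YOOB
After move 4 (F'): F=WRRR U=WBBY R=GRGY D=WWYG L=GOOB
After move 5 (F'): F=RRWR U=WBGG R=WRWY D=OBYG L=GYOB
After move 6 (U): U=GWGB F=WRWR R=YOWY B=GYOB L=RROB
Query 1: U[1] = W
Query 2: U[2] = G
Query 3: L[2] = O

Answer: W G O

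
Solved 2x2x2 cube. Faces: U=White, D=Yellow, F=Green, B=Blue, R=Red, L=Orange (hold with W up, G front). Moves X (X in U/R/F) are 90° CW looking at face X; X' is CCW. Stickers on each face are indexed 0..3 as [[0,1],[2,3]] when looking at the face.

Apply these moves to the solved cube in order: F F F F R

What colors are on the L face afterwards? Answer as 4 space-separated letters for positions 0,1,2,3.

After move 1 (F): F=GGGG U=WWOO R=WRWR D=RRYY L=OYOY
After move 2 (F): F=GGGG U=WWYY R=OROR D=WWYY L=OROR
After move 3 (F): F=GGGG U=WWRR R=YRYR D=OOYY L=OWOW
After move 4 (F): F=GGGG U=WWWW R=RRRR D=YYYY L=OOOO
After move 5 (R): R=RRRR U=WGWG F=GYGY D=YBYB B=WBWB
Query: L face = OOOO

Answer: O O O O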